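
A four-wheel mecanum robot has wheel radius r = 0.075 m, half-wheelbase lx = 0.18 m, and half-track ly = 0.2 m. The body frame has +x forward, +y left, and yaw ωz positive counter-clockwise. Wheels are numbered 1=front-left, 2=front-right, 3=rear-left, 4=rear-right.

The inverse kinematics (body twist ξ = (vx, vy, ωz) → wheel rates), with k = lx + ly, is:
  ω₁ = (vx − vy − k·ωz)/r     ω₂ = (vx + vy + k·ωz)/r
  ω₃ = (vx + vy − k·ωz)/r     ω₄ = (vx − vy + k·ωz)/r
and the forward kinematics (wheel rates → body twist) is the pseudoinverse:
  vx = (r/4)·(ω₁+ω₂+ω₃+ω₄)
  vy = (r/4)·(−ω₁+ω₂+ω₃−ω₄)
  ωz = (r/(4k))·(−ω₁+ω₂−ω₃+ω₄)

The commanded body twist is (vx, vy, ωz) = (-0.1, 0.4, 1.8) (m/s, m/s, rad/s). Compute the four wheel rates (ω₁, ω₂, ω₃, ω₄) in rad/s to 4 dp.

(-15.7867, 13.1200, -5.1200, 2.4533)

k = lx + ly = 0.18 + 0.2 = 0.3800;  k·ωz = 0.3800·1.8 = 0.6840
ω₁ (FL) = (vx − vy − k·ωz)/r = -1.1840/0.075 = -15.7867
ω₂ (FR) = (vx + vy + k·ωz)/r = 0.9840/0.075 = 13.1200
ω₃ (RL) = (vx + vy − k·ωz)/r = -0.3840/0.075 = -5.1200
ω₄ (RR) = (vx − vy + k·ωz)/r = 0.1840/0.075 = 2.4533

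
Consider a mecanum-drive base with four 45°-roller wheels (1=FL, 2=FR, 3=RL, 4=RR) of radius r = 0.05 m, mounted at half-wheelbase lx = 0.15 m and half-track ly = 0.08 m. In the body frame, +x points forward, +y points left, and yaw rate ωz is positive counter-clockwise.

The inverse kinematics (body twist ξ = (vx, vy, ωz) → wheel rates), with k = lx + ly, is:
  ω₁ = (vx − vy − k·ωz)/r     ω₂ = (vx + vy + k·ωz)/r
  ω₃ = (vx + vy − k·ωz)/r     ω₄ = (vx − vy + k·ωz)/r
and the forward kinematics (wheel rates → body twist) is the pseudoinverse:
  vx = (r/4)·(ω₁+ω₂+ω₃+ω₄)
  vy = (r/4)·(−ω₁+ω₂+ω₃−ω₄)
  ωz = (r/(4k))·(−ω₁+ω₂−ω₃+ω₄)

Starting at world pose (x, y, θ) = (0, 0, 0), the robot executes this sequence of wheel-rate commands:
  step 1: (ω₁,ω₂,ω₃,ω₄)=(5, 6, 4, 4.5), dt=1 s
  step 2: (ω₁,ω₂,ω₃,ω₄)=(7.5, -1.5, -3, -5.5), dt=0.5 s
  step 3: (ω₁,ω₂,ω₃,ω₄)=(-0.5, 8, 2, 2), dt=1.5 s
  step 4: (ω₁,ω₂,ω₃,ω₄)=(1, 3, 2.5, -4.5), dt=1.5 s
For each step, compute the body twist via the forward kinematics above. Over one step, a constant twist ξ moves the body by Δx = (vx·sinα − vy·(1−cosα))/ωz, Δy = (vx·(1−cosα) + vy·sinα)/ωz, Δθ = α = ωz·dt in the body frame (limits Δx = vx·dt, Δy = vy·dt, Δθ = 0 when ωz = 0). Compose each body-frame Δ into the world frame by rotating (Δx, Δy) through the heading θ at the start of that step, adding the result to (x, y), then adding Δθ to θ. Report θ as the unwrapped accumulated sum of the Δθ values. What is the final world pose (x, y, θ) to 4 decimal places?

step 1: ξ=(vx,vy,ωz)=(0.2438, 0.0063, 0.0815), dt=1.0 → body Δ=(0.2432, 0.0162, 0.0815) → world pose (0.2432, 0.0162, 0.0815)
step 2: ξ=(vx,vy,ωz)=(-0.0313, -0.0813, -0.6250), dt=0.5 → body Δ=(-0.0217, -0.0375, -0.3125) → world pose (0.2247, -0.0230, -0.2310)
step 3: ξ=(vx,vy,ωz)=(0.1438, 0.1063, 0.4620), dt=1.5 → body Δ=(0.1457, 0.2187, 0.6929) → world pose (0.4166, 0.1565, 0.4620)
step 4: ξ=(vx,vy,ωz)=(0.0250, 0.1125, -0.2717), dt=1.5 → body Δ=(0.0704, 0.1566, -0.4076) → world pose (0.4098, 0.3280, 0.0543)

(0.4098, 0.3280, 0.0543)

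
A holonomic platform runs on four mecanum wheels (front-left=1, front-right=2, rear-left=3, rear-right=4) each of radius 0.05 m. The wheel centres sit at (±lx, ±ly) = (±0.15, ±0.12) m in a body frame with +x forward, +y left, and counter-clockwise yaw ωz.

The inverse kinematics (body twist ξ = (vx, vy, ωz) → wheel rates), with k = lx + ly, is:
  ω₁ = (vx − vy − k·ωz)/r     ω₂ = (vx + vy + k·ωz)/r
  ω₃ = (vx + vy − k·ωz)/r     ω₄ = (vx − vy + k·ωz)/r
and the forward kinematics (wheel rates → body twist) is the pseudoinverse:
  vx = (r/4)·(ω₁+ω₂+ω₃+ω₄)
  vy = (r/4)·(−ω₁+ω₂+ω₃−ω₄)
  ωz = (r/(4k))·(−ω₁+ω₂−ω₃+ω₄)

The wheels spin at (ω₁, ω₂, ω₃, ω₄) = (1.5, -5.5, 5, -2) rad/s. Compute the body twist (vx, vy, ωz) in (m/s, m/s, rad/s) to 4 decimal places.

k = lx + ly = 0.15 + 0.12 = 0.2700
ω₁+ω₂+ω₃+ω₄ = -1.0000  →  vx = (0.05/4)·-1.0000 = -0.0125
−ω₁+ω₂+ω₃−ω₄ = 0.0000  →  vy = (0.05/4)·0.0000 = 0.0000
−ω₁+ω₂−ω₃+ω₄ = -14.0000  →  ωz = (0.05/1.0800)·-14.0000 = -0.6481

(-0.0125, 0.0000, -0.6481)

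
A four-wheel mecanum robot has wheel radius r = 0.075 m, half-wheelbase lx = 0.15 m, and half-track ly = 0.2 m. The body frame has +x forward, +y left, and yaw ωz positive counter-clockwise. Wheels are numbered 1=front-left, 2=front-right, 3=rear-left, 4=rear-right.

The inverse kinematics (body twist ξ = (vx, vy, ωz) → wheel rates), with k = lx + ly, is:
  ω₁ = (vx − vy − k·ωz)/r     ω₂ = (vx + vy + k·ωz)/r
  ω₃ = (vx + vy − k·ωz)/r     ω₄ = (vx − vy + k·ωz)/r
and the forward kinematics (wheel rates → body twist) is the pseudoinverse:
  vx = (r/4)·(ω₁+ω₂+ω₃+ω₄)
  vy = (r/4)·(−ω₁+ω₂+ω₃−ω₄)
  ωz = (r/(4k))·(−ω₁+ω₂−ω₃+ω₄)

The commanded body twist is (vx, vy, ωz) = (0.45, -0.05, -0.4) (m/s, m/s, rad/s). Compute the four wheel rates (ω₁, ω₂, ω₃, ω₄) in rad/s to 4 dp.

(8.5333, 3.4667, 7.2000, 4.8000)

k = lx + ly = 0.15 + 0.2 = 0.3500;  k·ωz = 0.3500·-0.4 = -0.1400
ω₁ (FL) = (vx − vy − k·ωz)/r = 0.6400/0.075 = 8.5333
ω₂ (FR) = (vx + vy + k·ωz)/r = 0.2600/0.075 = 3.4667
ω₃ (RL) = (vx + vy − k·ωz)/r = 0.5400/0.075 = 7.2000
ω₄ (RR) = (vx − vy + k·ωz)/r = 0.3600/0.075 = 4.8000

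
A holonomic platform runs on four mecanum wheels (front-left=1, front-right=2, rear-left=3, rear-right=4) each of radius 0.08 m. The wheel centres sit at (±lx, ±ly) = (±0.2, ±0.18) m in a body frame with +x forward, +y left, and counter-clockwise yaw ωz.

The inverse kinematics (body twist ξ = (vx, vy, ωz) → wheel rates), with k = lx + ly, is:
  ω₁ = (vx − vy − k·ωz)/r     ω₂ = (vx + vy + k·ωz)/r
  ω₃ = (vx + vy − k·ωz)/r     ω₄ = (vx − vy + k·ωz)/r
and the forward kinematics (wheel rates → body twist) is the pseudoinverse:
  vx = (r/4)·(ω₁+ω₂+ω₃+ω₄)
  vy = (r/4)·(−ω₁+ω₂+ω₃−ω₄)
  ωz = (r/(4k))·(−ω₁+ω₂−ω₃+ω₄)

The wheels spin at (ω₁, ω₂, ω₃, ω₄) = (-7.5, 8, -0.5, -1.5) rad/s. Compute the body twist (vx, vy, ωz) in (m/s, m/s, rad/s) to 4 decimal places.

(-0.0300, 0.3300, 0.7632)

k = lx + ly = 0.2 + 0.18 = 0.3800
ω₁+ω₂+ω₃+ω₄ = -1.5000  →  vx = (0.08/4)·-1.5000 = -0.0300
−ω₁+ω₂+ω₃−ω₄ = 16.5000  →  vy = (0.08/4)·16.5000 = 0.3300
−ω₁+ω₂−ω₃+ω₄ = 14.5000  →  ωz = (0.08/1.5200)·14.5000 = 0.7632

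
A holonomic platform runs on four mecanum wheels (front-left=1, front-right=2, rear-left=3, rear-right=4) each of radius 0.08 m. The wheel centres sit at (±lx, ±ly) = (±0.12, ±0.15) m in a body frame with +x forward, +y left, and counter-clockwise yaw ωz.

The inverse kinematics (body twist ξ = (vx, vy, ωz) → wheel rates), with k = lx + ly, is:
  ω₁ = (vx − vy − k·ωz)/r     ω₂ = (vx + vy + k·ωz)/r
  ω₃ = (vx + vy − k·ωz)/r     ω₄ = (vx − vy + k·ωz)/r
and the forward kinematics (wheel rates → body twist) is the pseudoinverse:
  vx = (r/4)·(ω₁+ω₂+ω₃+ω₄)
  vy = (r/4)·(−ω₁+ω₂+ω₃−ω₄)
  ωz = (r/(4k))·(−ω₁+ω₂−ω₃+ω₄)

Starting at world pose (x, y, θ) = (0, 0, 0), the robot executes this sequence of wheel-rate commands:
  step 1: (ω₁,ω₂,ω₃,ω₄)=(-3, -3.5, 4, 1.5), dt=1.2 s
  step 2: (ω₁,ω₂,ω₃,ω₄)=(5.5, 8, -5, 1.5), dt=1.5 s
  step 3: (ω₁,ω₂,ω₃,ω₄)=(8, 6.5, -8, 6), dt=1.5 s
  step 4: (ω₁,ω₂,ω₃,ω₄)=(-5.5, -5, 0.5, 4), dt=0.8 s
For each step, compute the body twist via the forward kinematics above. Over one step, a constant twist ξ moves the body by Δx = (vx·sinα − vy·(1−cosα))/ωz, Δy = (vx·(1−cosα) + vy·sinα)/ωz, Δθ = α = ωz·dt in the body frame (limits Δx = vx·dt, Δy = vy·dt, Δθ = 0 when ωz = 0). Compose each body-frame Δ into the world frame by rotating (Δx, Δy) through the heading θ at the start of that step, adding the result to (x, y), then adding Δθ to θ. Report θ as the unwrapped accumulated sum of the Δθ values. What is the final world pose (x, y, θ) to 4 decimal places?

(0.8595, 0.2408, 2.3593)

step 1: ξ=(vx,vy,ωz)=(-0.0200, 0.0400, -0.2222), dt=1.2 → body Δ=(-0.0174, 0.0506, -0.2667) → world pose (-0.0174, 0.0506, -0.2667)
step 2: ξ=(vx,vy,ωz)=(0.2000, -0.0800, 0.6667), dt=1.5 → body Δ=(0.3076, 0.0369, 1.0000) → world pose (0.2891, 0.0052, 0.7333)
step 3: ξ=(vx,vy,ωz)=(0.2500, -0.3100, 0.9259), dt=1.5 → body Δ=(0.5398, -0.1081, 1.3889) → world pose (0.7625, 0.2862, 2.1222)
step 4: ξ=(vx,vy,ωz)=(-0.1200, -0.0600, 0.2963), dt=0.8 → body Δ=(-0.0894, -0.0589, 0.2370) → world pose (0.8595, 0.2408, 2.3593)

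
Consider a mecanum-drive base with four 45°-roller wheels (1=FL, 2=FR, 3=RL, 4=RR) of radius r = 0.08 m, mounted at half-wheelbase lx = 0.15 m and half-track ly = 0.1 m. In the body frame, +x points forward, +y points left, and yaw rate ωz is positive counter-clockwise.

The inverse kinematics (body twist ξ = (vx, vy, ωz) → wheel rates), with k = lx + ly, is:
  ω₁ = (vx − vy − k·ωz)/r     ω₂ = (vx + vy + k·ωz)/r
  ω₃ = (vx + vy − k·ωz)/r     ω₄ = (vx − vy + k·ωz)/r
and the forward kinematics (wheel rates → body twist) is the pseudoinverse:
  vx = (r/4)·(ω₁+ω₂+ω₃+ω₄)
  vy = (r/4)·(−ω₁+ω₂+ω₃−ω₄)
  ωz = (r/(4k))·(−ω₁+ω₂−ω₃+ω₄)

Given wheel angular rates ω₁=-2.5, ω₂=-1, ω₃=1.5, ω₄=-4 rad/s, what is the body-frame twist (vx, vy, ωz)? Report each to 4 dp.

(-0.1200, 0.1400, -0.3200)

k = lx + ly = 0.15 + 0.1 = 0.2500
ω₁+ω₂+ω₃+ω₄ = -6.0000  →  vx = (0.08/4)·-6.0000 = -0.1200
−ω₁+ω₂+ω₃−ω₄ = 7.0000  →  vy = (0.08/4)·7.0000 = 0.1400
−ω₁+ω₂−ω₃+ω₄ = -4.0000  →  ωz = (0.08/1.0000)·-4.0000 = -0.3200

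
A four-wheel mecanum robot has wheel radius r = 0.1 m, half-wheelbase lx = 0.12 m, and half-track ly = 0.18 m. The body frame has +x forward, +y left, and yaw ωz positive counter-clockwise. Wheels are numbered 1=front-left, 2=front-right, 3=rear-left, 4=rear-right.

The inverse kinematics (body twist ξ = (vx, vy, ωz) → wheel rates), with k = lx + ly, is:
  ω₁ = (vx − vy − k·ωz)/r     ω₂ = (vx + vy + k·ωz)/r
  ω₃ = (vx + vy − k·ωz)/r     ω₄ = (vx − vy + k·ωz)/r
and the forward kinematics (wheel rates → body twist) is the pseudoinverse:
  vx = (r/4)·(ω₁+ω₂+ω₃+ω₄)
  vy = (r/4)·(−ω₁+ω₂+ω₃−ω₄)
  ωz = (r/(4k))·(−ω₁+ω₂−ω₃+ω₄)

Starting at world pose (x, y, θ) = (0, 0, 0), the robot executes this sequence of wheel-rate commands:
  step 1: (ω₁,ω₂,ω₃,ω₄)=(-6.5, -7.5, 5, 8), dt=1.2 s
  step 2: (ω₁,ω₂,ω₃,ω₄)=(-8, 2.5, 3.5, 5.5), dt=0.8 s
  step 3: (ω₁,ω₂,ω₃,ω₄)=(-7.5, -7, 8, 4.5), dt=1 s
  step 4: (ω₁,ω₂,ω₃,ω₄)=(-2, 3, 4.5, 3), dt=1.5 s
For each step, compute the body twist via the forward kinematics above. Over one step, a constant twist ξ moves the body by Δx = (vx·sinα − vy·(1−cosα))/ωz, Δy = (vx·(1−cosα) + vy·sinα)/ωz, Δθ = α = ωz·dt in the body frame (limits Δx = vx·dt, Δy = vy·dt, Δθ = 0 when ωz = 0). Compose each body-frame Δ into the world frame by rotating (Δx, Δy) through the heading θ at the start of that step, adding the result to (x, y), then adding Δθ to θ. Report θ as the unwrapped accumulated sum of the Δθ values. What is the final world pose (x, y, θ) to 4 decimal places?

step 1: ξ=(vx,vy,ωz)=(-0.0250, -0.1000, 0.1667), dt=1.2 → body Δ=(-0.0178, -0.1222, 0.2000) → world pose (-0.0178, -0.1222, 0.2000)
step 2: ξ=(vx,vy,ωz)=(0.0875, 0.2125, 1.0417), dt=0.8 → body Δ=(-0.0047, 0.1785, 0.8333) → world pose (-0.0579, 0.0518, 1.0333)
step 3: ξ=(vx,vy,ωz)=(-0.0500, 0.1000, -0.2500), dt=1.0 → body Δ=(-0.0370, 0.1052, -0.2500) → world pose (-0.1672, 0.0739, 0.7833)
step 4: ξ=(vx,vy,ωz)=(0.2125, 0.1625, 0.2917), dt=1.5 → body Δ=(0.2562, 0.3047, 0.4375) → world pose (-0.2006, 0.4705, 1.2208)

(-0.2006, 0.4705, 1.2208)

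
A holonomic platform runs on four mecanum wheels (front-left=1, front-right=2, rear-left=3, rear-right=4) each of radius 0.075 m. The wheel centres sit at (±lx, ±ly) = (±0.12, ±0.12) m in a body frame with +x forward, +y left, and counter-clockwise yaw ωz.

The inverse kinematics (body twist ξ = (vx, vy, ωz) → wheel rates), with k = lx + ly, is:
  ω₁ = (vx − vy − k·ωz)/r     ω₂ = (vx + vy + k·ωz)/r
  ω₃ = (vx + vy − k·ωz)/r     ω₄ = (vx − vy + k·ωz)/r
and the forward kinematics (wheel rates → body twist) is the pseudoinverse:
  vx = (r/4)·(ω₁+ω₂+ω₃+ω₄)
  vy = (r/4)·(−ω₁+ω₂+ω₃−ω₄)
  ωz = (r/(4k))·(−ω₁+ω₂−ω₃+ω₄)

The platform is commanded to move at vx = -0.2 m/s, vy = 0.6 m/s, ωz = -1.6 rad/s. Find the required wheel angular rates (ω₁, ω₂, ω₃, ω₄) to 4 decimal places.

(-5.5467, 0.2133, 10.4533, -15.7867)

k = lx + ly = 0.12 + 0.12 = 0.2400;  k·ωz = 0.2400·-1.6 = -0.3840
ω₁ (FL) = (vx − vy − k·ωz)/r = -0.4160/0.075 = -5.5467
ω₂ (FR) = (vx + vy + k·ωz)/r = 0.0160/0.075 = 0.2133
ω₃ (RL) = (vx + vy − k·ωz)/r = 0.7840/0.075 = 10.4533
ω₄ (RR) = (vx − vy + k·ωz)/r = -1.1840/0.075 = -15.7867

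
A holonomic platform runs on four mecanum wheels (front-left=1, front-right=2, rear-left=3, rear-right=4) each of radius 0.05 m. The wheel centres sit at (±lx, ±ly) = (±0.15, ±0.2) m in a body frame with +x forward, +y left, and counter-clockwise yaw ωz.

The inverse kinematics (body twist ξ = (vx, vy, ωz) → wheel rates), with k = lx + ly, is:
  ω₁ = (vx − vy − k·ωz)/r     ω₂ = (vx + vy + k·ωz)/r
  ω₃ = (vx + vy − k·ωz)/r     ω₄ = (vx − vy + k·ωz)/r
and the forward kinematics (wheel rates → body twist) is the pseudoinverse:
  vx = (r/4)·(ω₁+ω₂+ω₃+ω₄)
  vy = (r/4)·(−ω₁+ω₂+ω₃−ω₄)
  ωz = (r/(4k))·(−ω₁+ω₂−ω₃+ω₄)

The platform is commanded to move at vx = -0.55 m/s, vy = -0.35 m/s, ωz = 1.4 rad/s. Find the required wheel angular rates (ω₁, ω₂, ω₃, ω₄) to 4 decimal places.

k = lx + ly = 0.15 + 0.2 = 0.3500;  k·ωz = 0.3500·1.4 = 0.4900
ω₁ (FL) = (vx − vy − k·ωz)/r = -0.6900/0.05 = -13.8000
ω₂ (FR) = (vx + vy + k·ωz)/r = -0.4100/0.05 = -8.2000
ω₃ (RL) = (vx + vy − k·ωz)/r = -1.3900/0.05 = -27.8000
ω₄ (RR) = (vx − vy + k·ωz)/r = 0.2900/0.05 = 5.8000

(-13.8000, -8.2000, -27.8000, 5.8000)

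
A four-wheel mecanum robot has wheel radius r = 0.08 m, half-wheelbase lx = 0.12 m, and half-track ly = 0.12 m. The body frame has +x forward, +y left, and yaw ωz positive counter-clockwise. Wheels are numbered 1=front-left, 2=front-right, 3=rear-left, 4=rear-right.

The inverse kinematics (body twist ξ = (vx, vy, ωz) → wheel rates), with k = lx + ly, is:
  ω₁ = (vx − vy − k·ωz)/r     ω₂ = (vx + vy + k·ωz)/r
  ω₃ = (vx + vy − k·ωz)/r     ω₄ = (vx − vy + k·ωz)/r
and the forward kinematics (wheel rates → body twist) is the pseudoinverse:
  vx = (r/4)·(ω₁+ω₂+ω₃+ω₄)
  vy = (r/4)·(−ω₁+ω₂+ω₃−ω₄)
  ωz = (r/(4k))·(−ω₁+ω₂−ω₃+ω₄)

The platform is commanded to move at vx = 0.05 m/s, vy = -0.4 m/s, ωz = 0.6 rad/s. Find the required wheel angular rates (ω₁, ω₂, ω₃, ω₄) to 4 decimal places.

k = lx + ly = 0.12 + 0.12 = 0.2400;  k·ωz = 0.2400·0.6 = 0.1440
ω₁ (FL) = (vx − vy − k·ωz)/r = 0.3060/0.08 = 3.8250
ω₂ (FR) = (vx + vy + k·ωz)/r = -0.2060/0.08 = -2.5750
ω₃ (RL) = (vx + vy − k·ωz)/r = -0.4940/0.08 = -6.1750
ω₄ (RR) = (vx − vy + k·ωz)/r = 0.5940/0.08 = 7.4250

(3.8250, -2.5750, -6.1750, 7.4250)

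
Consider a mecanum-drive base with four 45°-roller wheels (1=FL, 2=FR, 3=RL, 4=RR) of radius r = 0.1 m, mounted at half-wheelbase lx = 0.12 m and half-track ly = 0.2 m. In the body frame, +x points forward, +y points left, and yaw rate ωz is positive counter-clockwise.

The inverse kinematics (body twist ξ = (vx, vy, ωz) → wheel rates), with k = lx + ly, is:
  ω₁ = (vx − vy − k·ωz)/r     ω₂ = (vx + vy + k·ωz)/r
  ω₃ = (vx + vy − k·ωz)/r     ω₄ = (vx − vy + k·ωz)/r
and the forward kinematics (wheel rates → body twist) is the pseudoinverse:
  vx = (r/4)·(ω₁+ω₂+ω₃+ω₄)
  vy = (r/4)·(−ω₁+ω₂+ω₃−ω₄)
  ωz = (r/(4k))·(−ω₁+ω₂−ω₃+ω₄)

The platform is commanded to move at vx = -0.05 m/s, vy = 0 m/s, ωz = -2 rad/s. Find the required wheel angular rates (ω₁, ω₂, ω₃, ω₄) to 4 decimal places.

(5.9000, -6.9000, 5.9000, -6.9000)

k = lx + ly = 0.12 + 0.2 = 0.3200;  k·ωz = 0.3200·-2 = -0.6400
ω₁ (FL) = (vx − vy − k·ωz)/r = 0.5900/0.1 = 5.9000
ω₂ (FR) = (vx + vy + k·ωz)/r = -0.6900/0.1 = -6.9000
ω₃ (RL) = (vx + vy − k·ωz)/r = 0.5900/0.1 = 5.9000
ω₄ (RR) = (vx − vy + k·ωz)/r = -0.6900/0.1 = -6.9000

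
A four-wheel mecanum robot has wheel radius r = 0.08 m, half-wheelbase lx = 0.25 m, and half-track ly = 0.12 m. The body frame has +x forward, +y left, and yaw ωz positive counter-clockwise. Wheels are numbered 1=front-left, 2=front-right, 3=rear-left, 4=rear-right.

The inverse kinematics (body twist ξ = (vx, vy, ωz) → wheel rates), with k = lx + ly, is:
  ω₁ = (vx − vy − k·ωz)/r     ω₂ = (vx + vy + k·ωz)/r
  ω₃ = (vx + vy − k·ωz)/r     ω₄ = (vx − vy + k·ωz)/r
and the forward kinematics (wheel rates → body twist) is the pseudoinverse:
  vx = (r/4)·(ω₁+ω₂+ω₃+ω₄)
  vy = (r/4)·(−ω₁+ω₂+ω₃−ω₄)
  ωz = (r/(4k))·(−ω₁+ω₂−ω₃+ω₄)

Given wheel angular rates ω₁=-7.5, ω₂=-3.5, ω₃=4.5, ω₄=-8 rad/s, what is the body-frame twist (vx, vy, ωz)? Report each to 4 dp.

(-0.2900, 0.3300, -0.4595)

k = lx + ly = 0.25 + 0.12 = 0.3700
ω₁+ω₂+ω₃+ω₄ = -14.5000  →  vx = (0.08/4)·-14.5000 = -0.2900
−ω₁+ω₂+ω₃−ω₄ = 16.5000  →  vy = (0.08/4)·16.5000 = 0.3300
−ω₁+ω₂−ω₃+ω₄ = -8.5000  →  ωz = (0.08/1.4800)·-8.5000 = -0.4595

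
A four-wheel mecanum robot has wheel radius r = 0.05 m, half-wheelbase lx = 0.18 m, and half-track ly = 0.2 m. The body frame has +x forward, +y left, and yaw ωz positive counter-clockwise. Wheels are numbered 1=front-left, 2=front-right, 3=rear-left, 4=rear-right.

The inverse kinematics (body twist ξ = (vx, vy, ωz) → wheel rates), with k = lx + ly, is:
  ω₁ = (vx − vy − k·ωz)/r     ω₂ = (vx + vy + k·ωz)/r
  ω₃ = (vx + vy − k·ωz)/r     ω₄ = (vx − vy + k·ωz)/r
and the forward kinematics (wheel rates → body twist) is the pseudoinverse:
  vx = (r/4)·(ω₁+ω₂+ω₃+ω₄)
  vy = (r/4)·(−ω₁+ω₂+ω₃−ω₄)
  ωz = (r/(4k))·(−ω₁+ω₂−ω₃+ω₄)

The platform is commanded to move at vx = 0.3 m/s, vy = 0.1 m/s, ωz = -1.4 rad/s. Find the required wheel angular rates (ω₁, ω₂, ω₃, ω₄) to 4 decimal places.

(14.6400, -2.6400, 18.6400, -6.6400)

k = lx + ly = 0.18 + 0.2 = 0.3800;  k·ωz = 0.3800·-1.4 = -0.5320
ω₁ (FL) = (vx − vy − k·ωz)/r = 0.7320/0.05 = 14.6400
ω₂ (FR) = (vx + vy + k·ωz)/r = -0.1320/0.05 = -2.6400
ω₃ (RL) = (vx + vy − k·ωz)/r = 0.9320/0.05 = 18.6400
ω₄ (RR) = (vx − vy + k·ωz)/r = -0.3320/0.05 = -6.6400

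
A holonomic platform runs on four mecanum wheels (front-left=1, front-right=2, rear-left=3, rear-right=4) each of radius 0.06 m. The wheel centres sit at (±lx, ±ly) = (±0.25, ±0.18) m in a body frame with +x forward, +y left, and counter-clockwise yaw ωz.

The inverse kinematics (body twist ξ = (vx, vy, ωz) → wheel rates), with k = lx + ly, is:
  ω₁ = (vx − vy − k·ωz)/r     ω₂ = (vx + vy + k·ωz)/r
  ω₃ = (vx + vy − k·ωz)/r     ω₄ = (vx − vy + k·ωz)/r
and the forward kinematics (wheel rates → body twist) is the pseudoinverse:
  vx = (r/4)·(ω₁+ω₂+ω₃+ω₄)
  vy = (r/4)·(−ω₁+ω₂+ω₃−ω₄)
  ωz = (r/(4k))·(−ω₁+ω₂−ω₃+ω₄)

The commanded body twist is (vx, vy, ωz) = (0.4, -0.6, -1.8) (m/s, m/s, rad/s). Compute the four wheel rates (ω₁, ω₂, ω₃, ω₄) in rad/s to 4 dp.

k = lx + ly = 0.25 + 0.18 = 0.4300;  k·ωz = 0.4300·-1.8 = -0.7740
ω₁ (FL) = (vx − vy − k·ωz)/r = 1.7740/0.06 = 29.5667
ω₂ (FR) = (vx + vy + k·ωz)/r = -0.9740/0.06 = -16.2333
ω₃ (RL) = (vx + vy − k·ωz)/r = 0.5740/0.06 = 9.5667
ω₄ (RR) = (vx − vy + k·ωz)/r = 0.2260/0.06 = 3.7667

(29.5667, -16.2333, 9.5667, 3.7667)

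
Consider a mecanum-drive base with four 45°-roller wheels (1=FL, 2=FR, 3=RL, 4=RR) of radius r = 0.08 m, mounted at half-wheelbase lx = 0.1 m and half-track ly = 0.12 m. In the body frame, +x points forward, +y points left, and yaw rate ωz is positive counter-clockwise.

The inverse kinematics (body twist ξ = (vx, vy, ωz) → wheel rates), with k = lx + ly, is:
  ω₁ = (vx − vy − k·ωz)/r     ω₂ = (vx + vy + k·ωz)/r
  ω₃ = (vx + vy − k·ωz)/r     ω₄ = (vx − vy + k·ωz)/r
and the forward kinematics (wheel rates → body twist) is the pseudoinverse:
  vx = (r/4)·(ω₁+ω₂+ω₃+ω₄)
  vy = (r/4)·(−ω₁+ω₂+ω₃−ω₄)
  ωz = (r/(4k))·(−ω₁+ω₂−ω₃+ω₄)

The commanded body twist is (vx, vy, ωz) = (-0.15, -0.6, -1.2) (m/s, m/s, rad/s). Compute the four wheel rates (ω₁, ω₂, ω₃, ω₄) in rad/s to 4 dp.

(8.9250, -12.6750, -6.0750, 2.3250)

k = lx + ly = 0.1 + 0.12 = 0.2200;  k·ωz = 0.2200·-1.2 = -0.2640
ω₁ (FL) = (vx − vy − k·ωz)/r = 0.7140/0.08 = 8.9250
ω₂ (FR) = (vx + vy + k·ωz)/r = -1.0140/0.08 = -12.6750
ω₃ (RL) = (vx + vy − k·ωz)/r = -0.4860/0.08 = -6.0750
ω₄ (RR) = (vx − vy + k·ωz)/r = 0.1860/0.08 = 2.3250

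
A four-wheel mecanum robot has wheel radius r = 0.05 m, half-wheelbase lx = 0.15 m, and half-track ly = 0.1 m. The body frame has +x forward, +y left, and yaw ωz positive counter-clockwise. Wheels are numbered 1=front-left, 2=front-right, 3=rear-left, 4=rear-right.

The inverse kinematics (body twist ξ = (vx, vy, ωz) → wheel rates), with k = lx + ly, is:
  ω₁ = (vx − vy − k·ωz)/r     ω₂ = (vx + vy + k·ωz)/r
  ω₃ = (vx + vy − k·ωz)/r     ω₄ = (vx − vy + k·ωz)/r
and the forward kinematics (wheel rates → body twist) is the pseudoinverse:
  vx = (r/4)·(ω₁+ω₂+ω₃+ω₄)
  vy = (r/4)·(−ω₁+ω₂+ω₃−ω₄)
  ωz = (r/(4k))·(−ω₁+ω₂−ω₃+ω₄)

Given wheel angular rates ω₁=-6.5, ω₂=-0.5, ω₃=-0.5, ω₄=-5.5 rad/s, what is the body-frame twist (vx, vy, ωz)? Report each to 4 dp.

(-0.1625, 0.1375, 0.0500)

k = lx + ly = 0.15 + 0.1 = 0.2500
ω₁+ω₂+ω₃+ω₄ = -13.0000  →  vx = (0.05/4)·-13.0000 = -0.1625
−ω₁+ω₂+ω₃−ω₄ = 11.0000  →  vy = (0.05/4)·11.0000 = 0.1375
−ω₁+ω₂−ω₃+ω₄ = 1.0000  →  ωz = (0.05/1.0000)·1.0000 = 0.0500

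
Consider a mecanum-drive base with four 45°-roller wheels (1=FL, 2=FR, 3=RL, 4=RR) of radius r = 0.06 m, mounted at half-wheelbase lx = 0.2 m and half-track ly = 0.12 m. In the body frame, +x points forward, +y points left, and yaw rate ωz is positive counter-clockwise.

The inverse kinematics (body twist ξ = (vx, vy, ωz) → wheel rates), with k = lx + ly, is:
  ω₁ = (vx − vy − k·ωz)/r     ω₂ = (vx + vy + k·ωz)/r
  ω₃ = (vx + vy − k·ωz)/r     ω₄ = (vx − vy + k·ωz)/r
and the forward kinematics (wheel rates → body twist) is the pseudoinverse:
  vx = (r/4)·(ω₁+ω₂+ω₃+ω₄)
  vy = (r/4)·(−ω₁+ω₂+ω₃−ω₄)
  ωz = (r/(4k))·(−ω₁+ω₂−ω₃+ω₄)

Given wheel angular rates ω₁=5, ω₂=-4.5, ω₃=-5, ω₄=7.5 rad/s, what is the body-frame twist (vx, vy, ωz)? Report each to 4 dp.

(0.0450, -0.3300, 0.1406)

k = lx + ly = 0.2 + 0.12 = 0.3200
ω₁+ω₂+ω₃+ω₄ = 3.0000  →  vx = (0.06/4)·3.0000 = 0.0450
−ω₁+ω₂+ω₃−ω₄ = -22.0000  →  vy = (0.06/4)·-22.0000 = -0.3300
−ω₁+ω₂−ω₃+ω₄ = 3.0000  →  ωz = (0.06/1.2800)·3.0000 = 0.1406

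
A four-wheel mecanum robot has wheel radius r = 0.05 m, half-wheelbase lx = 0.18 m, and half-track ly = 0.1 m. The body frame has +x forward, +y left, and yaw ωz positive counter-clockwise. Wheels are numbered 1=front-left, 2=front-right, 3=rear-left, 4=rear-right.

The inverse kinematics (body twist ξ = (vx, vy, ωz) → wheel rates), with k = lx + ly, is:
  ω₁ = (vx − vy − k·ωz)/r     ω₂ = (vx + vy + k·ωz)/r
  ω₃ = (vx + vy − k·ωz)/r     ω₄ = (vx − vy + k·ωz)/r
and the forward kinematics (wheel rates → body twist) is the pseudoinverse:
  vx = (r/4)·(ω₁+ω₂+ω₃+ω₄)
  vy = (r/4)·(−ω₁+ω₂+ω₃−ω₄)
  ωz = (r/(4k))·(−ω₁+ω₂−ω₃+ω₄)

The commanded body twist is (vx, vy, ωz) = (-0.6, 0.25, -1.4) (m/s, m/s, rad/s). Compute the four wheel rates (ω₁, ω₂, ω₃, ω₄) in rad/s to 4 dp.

(-9.1600, -14.8400, 0.8400, -24.8400)

k = lx + ly = 0.18 + 0.1 = 0.2800;  k·ωz = 0.2800·-1.4 = -0.3920
ω₁ (FL) = (vx − vy − k·ωz)/r = -0.4580/0.05 = -9.1600
ω₂ (FR) = (vx + vy + k·ωz)/r = -0.7420/0.05 = -14.8400
ω₃ (RL) = (vx + vy − k·ωz)/r = 0.0420/0.05 = 0.8400
ω₄ (RR) = (vx − vy + k·ωz)/r = -1.2420/0.05 = -24.8400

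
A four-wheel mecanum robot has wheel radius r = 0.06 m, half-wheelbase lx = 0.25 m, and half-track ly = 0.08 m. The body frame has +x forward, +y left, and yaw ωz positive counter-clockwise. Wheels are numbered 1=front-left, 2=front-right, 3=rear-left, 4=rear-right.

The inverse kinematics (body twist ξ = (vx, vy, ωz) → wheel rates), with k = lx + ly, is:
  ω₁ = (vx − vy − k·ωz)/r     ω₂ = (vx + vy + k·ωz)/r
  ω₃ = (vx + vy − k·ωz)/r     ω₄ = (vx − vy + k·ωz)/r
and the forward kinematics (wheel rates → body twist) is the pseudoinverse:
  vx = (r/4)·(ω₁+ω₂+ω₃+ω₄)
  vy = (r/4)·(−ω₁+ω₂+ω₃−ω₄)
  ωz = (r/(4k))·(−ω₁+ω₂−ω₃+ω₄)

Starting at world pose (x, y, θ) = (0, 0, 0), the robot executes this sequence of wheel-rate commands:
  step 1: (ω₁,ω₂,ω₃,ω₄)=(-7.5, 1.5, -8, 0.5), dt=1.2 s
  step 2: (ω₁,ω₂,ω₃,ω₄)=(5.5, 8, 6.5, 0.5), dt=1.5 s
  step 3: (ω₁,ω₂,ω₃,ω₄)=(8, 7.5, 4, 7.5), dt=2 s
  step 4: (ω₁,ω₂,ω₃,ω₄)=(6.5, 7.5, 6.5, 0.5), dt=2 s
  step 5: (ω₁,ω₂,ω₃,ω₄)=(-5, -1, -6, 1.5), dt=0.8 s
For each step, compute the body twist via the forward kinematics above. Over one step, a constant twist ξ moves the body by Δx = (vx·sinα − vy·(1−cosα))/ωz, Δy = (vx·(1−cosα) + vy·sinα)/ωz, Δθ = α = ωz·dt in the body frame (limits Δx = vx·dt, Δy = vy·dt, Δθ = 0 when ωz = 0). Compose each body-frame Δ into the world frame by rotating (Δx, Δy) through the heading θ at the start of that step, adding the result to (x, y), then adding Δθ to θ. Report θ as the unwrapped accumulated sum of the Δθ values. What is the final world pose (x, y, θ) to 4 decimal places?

(0.8218, 1.3649, 0.9523)

step 1: ξ=(vx,vy,ωz)=(-0.2025, 0.0075, 0.7955), dt=1.2 → body Δ=(-0.2117, -0.0997, 0.9545) → world pose (-0.2117, -0.0997, 0.9545)
step 2: ξ=(vx,vy,ωz)=(0.3075, 0.1275, -0.1591), dt=1.5 → body Δ=(0.4796, 0.1347, -0.2386) → world pose (-0.0444, 0.3695, 0.7159)
step 3: ξ=(vx,vy,ωz)=(0.4050, -0.0600, 0.1364), dt=2.0 → body Δ=(0.8163, -0.0087, 0.2727) → world pose (0.5772, 0.8986, 0.9886)
step 4: ξ=(vx,vy,ωz)=(0.3150, 0.1050, -0.2273), dt=2.0 → body Δ=(0.6554, 0.0621, -0.4545) → world pose (0.8857, 1.4802, 0.5341)
step 5: ξ=(vx,vy,ωz)=(-0.1575, -0.0525, 0.5227), dt=0.8 → body Δ=(-0.1137, -0.0668, 0.4182) → world pose (0.8218, 1.3649, 0.9523)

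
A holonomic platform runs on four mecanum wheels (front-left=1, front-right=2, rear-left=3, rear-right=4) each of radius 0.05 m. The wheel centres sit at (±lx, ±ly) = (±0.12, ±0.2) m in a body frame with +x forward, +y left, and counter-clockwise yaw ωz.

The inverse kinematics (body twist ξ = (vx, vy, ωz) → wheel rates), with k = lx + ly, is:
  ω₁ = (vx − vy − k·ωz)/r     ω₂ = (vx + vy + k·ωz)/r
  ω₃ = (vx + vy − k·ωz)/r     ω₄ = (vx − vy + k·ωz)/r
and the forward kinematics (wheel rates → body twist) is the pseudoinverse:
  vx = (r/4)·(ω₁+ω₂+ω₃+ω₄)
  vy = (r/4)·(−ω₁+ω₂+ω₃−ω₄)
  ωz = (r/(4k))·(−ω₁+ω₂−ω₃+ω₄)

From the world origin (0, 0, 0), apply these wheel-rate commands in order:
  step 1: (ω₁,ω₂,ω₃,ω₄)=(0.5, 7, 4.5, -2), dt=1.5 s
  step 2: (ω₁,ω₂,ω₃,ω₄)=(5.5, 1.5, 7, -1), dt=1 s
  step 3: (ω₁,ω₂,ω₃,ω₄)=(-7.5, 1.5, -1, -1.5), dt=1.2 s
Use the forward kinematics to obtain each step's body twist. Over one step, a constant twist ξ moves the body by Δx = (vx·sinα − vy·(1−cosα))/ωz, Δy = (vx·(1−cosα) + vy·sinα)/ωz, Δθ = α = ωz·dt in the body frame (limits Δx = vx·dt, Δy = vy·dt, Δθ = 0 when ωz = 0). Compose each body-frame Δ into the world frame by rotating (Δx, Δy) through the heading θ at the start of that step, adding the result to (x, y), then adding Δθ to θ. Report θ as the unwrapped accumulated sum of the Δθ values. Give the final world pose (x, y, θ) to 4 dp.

(0.2712, 0.4247, -0.0703)

step 1: ξ=(vx,vy,ωz)=(0.1250, 0.1625, 0.0000), dt=1.5 → body Δ=(0.1875, 0.2438, 0.0000) → world pose (0.1875, 0.2438, 0.0000)
step 2: ξ=(vx,vy,ωz)=(0.1625, 0.0500, -0.4688), dt=1.0 → body Δ=(0.1681, 0.0108, -0.4688) → world pose (0.3556, 0.2545, -0.4688)
step 3: ξ=(vx,vy,ωz)=(-0.1062, 0.1188, 0.3320), dt=1.2 → body Δ=(-0.1522, 0.1137, 0.3984) → world pose (0.2712, 0.4247, -0.0703)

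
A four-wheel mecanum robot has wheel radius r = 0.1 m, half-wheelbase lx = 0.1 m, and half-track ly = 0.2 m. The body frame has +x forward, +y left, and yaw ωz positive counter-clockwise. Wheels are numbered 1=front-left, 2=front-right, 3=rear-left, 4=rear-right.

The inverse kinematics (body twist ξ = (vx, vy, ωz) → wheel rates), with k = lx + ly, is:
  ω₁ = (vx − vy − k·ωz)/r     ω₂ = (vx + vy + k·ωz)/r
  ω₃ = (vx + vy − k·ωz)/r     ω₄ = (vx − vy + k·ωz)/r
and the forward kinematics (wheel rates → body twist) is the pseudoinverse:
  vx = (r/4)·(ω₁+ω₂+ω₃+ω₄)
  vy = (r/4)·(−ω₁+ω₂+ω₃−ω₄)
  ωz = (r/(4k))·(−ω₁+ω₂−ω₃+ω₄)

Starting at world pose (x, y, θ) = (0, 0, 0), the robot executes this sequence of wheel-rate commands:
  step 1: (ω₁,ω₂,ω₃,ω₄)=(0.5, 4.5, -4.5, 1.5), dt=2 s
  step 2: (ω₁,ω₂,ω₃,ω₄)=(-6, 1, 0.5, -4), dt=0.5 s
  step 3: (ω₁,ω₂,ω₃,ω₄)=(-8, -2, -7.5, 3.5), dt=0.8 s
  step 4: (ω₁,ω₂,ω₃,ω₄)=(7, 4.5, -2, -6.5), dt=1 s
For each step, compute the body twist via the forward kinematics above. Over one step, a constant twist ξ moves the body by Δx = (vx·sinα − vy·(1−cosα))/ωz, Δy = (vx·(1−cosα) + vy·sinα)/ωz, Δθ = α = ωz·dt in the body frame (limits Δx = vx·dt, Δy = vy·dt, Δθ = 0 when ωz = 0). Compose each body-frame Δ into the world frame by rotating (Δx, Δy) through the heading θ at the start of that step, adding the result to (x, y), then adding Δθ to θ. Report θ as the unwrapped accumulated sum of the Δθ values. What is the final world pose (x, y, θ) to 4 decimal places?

(0.1625, -0.2507, 2.3208)

step 1: ξ=(vx,vy,ωz)=(0.0500, -0.0500, 0.8333), dt=2.0 → body Δ=(0.1255, 0.0060, 1.6667) → world pose (0.1255, 0.0060, 1.6667)
step 2: ξ=(vx,vy,ωz)=(-0.2125, 0.2875, 0.2083), dt=0.5 → body Δ=(-0.1135, 0.1380, 0.1042) → world pose (-0.0010, -0.1202, 1.7708)
step 3: ξ=(vx,vy,ωz)=(-0.3500, -0.1250, 1.4167), dt=0.8 → body Δ=(-0.1729, -0.2223, 1.1333) → world pose (0.2513, -0.2455, 2.9042)
step 4: ξ=(vx,vy,ωz)=(0.0750, 0.0500, -0.5833), dt=1.0 → body Δ=(0.0850, 0.0260, -0.5833) → world pose (0.1625, -0.2507, 2.3208)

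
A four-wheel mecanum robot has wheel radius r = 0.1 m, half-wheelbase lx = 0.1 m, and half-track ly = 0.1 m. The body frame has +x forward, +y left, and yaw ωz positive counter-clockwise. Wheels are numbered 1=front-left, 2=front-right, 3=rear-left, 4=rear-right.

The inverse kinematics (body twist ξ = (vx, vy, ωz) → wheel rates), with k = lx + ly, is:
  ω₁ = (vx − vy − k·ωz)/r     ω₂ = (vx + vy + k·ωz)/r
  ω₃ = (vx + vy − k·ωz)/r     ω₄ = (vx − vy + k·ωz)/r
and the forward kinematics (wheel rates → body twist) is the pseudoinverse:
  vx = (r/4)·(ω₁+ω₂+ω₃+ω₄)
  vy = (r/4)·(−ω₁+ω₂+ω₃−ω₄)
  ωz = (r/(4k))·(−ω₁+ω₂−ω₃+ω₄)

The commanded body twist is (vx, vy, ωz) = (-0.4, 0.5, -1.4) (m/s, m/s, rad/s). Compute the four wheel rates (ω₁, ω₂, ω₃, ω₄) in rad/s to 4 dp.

k = lx + ly = 0.1 + 0.1 = 0.2000;  k·ωz = 0.2000·-1.4 = -0.2800
ω₁ (FL) = (vx − vy − k·ωz)/r = -0.6200/0.1 = -6.2000
ω₂ (FR) = (vx + vy + k·ωz)/r = -0.1800/0.1 = -1.8000
ω₃ (RL) = (vx + vy − k·ωz)/r = 0.3800/0.1 = 3.8000
ω₄ (RR) = (vx − vy + k·ωz)/r = -1.1800/0.1 = -11.8000

(-6.2000, -1.8000, 3.8000, -11.8000)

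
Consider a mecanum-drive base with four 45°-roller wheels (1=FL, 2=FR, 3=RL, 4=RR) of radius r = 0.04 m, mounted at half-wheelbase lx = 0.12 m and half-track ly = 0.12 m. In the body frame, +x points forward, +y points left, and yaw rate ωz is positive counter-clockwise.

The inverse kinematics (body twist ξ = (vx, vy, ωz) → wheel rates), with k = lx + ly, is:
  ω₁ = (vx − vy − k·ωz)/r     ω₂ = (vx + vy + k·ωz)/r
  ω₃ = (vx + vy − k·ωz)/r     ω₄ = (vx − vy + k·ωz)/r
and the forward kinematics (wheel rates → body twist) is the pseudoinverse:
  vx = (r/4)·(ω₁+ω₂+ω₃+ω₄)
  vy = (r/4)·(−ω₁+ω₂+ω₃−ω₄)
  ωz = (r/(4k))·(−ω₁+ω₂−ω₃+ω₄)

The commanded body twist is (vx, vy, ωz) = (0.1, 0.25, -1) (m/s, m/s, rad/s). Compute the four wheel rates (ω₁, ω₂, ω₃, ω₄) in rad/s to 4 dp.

k = lx + ly = 0.12 + 0.12 = 0.2400;  k·ωz = 0.2400·-1 = -0.2400
ω₁ (FL) = (vx − vy − k·ωz)/r = 0.0900/0.04 = 2.2500
ω₂ (FR) = (vx + vy + k·ωz)/r = 0.1100/0.04 = 2.7500
ω₃ (RL) = (vx + vy − k·ωz)/r = 0.5900/0.04 = 14.7500
ω₄ (RR) = (vx − vy + k·ωz)/r = -0.3900/0.04 = -9.7500

(2.2500, 2.7500, 14.7500, -9.7500)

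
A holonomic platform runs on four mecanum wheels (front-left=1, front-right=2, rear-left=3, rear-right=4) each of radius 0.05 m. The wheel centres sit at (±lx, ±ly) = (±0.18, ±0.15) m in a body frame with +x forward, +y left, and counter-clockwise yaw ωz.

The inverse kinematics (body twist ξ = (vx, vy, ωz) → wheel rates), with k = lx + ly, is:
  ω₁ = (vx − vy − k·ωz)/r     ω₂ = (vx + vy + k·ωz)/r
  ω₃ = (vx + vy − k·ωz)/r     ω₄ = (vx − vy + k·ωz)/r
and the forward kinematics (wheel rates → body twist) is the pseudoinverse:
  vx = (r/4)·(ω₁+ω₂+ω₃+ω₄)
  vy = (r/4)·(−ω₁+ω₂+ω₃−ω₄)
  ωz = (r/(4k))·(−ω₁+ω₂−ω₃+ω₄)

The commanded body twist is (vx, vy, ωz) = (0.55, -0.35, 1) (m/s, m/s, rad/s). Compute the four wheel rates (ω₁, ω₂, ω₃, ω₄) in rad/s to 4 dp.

(11.4000, 10.6000, -2.6000, 24.6000)

k = lx + ly = 0.18 + 0.15 = 0.3300;  k·ωz = 0.3300·1 = 0.3300
ω₁ (FL) = (vx − vy − k·ωz)/r = 0.5700/0.05 = 11.4000
ω₂ (FR) = (vx + vy + k·ωz)/r = 0.5300/0.05 = 10.6000
ω₃ (RL) = (vx + vy − k·ωz)/r = -0.1300/0.05 = -2.6000
ω₄ (RR) = (vx − vy + k·ωz)/r = 1.2300/0.05 = 24.6000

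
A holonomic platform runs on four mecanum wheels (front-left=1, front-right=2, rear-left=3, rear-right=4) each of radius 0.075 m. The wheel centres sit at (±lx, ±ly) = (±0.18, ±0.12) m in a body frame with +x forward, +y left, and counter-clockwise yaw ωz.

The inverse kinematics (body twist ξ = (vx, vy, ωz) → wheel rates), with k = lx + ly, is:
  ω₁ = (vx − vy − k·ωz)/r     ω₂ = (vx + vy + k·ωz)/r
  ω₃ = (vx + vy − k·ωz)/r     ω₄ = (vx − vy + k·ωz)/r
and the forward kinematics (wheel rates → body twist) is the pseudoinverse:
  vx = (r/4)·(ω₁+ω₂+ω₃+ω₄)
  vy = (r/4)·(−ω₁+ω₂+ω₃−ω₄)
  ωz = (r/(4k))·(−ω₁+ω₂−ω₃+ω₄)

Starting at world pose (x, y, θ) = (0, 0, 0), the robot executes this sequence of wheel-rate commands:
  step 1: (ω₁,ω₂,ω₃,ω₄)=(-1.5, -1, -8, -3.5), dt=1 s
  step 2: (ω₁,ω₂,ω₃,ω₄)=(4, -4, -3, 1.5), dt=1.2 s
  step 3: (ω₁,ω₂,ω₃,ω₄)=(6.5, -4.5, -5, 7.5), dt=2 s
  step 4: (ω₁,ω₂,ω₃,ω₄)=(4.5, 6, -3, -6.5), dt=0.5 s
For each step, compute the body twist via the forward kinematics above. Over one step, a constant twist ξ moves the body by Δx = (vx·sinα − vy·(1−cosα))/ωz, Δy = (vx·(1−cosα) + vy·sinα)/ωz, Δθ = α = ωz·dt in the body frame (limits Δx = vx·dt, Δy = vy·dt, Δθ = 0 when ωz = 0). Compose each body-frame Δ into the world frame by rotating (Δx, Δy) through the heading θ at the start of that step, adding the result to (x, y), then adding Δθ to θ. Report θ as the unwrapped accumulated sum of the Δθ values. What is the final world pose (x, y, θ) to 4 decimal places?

(0.0632, -1.1953, 0.1750)

step 1: ξ=(vx,vy,ωz)=(-0.2625, -0.0750, 0.3125), dt=1.0 → body Δ=(-0.2466, -0.1145, 0.3125) → world pose (-0.2466, -0.1145, 0.3125)
step 2: ξ=(vx,vy,ωz)=(-0.0281, -0.2344, -0.2188), dt=1.2 → body Δ=(-0.0701, -0.2736, -0.2625) → world pose (-0.2292, -0.3964, 0.0500)
step 3: ξ=(vx,vy,ωz)=(0.0844, -0.4406, 0.0938), dt=2.0 → body Δ=(0.2501, -0.8603, 0.1875) → world pose (0.0636, -1.2431, 0.2375)
step 4: ξ=(vx,vy,ωz)=(0.0187, 0.0938, -0.1250), dt=0.5 → body Δ=(0.0108, 0.0466, -0.0625) → world pose (0.0632, -1.1953, 0.1750)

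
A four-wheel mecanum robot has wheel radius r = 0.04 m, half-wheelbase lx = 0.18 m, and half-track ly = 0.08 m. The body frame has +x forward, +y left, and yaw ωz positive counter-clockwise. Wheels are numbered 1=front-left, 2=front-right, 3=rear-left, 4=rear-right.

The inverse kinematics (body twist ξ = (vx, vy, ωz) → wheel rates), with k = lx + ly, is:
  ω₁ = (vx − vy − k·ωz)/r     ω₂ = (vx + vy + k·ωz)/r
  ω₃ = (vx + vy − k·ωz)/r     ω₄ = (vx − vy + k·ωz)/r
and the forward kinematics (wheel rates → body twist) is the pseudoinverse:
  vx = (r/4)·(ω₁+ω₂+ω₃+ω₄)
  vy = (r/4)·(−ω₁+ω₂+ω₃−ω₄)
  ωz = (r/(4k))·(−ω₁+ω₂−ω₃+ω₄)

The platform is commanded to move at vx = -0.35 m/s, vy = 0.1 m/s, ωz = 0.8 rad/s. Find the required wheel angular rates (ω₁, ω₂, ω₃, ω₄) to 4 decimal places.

(-16.4500, -1.0500, -11.4500, -6.0500)

k = lx + ly = 0.18 + 0.08 = 0.2600;  k·ωz = 0.2600·0.8 = 0.2080
ω₁ (FL) = (vx − vy − k·ωz)/r = -0.6580/0.04 = -16.4500
ω₂ (FR) = (vx + vy + k·ωz)/r = -0.0420/0.04 = -1.0500
ω₃ (RL) = (vx + vy − k·ωz)/r = -0.4580/0.04 = -11.4500
ω₄ (RR) = (vx − vy + k·ωz)/r = -0.2420/0.04 = -6.0500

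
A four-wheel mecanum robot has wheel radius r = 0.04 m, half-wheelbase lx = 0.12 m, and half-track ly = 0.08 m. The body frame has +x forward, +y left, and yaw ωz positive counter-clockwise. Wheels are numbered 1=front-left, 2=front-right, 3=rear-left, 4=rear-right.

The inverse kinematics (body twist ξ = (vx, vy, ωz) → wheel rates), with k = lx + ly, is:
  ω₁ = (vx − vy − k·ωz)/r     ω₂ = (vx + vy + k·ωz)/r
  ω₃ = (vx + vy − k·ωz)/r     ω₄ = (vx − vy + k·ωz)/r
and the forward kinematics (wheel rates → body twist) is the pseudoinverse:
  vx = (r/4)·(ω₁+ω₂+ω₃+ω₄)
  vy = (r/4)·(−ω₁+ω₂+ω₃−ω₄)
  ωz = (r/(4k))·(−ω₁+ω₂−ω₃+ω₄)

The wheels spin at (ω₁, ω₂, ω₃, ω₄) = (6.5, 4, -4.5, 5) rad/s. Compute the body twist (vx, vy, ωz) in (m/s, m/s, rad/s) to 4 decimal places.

k = lx + ly = 0.12 + 0.08 = 0.2000
ω₁+ω₂+ω₃+ω₄ = 11.0000  →  vx = (0.04/4)·11.0000 = 0.1100
−ω₁+ω₂+ω₃−ω₄ = -12.0000  →  vy = (0.04/4)·-12.0000 = -0.1200
−ω₁+ω₂−ω₃+ω₄ = 7.0000  →  ωz = (0.04/0.8000)·7.0000 = 0.3500

(0.1100, -0.1200, 0.3500)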